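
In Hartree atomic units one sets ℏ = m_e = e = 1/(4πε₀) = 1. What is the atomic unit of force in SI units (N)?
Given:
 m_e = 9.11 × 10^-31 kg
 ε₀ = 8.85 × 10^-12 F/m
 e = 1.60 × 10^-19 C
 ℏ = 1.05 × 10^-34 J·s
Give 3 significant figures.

F_au = E_h/a₀ = m_e²e⁶/((4πε₀)³ℏ⁴)
E_h = 4.38 × 10^-18 J
a₀ = 5.26 × 10^-11 m
E_h/a₀ = 8.33 × 10^-8 N

8.33 × 10^-8 N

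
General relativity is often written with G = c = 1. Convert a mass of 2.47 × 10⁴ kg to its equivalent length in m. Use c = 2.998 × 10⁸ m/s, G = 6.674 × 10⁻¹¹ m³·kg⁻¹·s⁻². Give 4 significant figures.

1.834 × 10⁻²³ m

In G = c = 1 units mass has dimensions of length; the conversion factor is G/c².
2.47 × 10⁴ kg × (G/c²) = 1.834 × 10⁻²³ m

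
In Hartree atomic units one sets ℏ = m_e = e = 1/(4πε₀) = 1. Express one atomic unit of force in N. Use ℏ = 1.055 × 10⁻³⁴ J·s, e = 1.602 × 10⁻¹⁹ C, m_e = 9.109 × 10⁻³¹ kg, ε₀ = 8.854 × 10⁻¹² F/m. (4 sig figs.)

F_au = E_h/a₀ = m_e²e⁶/((4πε₀)³ℏ⁴)
E_h = 4.354 × 10⁻¹⁸ J
a₀ = 5.297 × 10⁻¹¹ m
E_h/a₀ = 8.220 × 10⁻⁸ N

8.220 × 10⁻⁸ N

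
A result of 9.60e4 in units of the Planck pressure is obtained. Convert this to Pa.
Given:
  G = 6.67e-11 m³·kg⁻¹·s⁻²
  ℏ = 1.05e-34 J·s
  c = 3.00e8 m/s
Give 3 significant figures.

One Planck pressure: p_P = c⁷/(ℏG²) = 4.68e113 Pa.
9.60e4 × 4.68e113 Pa = 4.49e118 Pa

4.49e118 Pa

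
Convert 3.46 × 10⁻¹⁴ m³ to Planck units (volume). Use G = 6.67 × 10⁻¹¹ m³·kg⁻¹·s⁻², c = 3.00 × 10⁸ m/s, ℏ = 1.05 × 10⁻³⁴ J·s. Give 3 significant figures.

Planck volume: V_P = (ℏG/c³)^(3/2) = 4.18 × 10⁻¹⁰⁵ m³.
3.46 × 10⁻¹⁴ / 4.18 × 10⁻¹⁰⁵ = 8.28 × 10⁹⁰

8.28 × 10⁹⁰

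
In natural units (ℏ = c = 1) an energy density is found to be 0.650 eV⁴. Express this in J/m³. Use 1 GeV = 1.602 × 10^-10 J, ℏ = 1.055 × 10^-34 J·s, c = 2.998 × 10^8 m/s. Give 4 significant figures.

13.53 J/m³

[E]/[L]³ = [E]⁴/(ℏc)³; restore (ℏc)⁻³.
1 GeV⁴ → 1/(ℏc)³ × (1 GeV in J)⁴ = 2.082 × 10^37 J/m³.
Convert the energy scale: 0.650 eV⁴ = 6.50 × 10^-37 GeV⁴.
Result: 6.50 × 10^-37 × 2.082 × 10^37 = 13.53 J/m³.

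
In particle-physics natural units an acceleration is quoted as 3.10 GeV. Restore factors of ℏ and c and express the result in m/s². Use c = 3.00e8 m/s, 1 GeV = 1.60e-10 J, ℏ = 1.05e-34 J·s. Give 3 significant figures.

Acceleration is [L]/[T]² = c·[E]/ℏ.
1 GeV → c/ℏ × (1 GeV in J) = 4.57e32 m/s².
Result: 3.10 × 4.57e32 = 1.42e33 m/s².

1.42e33 m/s²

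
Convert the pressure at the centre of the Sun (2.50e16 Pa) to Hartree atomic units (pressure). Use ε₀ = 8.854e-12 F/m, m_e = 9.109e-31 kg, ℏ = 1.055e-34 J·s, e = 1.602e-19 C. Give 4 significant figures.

atomic unit of pressure: P_au = E_h/a₀³ = m_e⁴e¹⁰/((4πε₀)⁵ℏ⁸) = 2.929e13 Pa.
2.50e16 / 2.929e13 = 853.5

853.5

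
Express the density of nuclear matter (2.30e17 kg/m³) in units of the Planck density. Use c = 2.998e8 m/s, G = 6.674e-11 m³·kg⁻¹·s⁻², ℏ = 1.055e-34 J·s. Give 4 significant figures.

4.463e-80

Planck density: ρ_P = c⁵/(ℏG²) = 5.154e96 kg/m³.
2.30e17 / 5.154e96 = 4.463e-80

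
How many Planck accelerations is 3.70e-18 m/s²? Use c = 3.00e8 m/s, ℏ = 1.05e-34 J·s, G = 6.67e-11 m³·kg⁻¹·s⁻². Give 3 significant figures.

Planck acceleration: a_P = √(c⁷/(ℏG)) = 5.59e51 m/s².
3.70e-18 / 5.59e51 = 6.62e-70

6.62e-70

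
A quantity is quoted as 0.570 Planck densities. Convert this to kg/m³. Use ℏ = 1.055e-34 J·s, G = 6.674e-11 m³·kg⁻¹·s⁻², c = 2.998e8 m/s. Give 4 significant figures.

One Planck density: ρ_P = c⁵/(ℏG²) = 5.154e96 kg/m³.
0.570 × 5.154e96 kg/m³ = 2.938e96 kg/m³

2.938e96 kg/m³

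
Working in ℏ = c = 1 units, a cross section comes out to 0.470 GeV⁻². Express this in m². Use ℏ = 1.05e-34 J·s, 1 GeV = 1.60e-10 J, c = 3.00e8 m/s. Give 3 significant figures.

1.82e-32 m²

Area is [L]² = [E]⁻²·(ℏc)²; restore (ℏc)².
1 GeV⁻² → (ℏc)² × (1 GeV in J)⁻² = 3.88e-32 m².
Result: 0.470 × 3.88e-32 = 1.82e-32 m².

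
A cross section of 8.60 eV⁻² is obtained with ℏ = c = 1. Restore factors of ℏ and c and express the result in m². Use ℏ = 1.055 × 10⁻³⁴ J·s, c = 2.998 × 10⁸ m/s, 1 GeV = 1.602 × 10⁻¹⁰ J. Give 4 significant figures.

3.352 × 10⁻¹³ m²

Area is [L]² = [E]⁻²·(ℏc)²; restore (ℏc)².
1 GeV⁻² → (ℏc)² × (1 GeV in J)⁻² = 3.898 × 10⁻³² m².
Convert the energy scale: 8.60 eV⁻² = 8.60 × 10¹⁸ GeV⁻².
Result: 8.60 × 10¹⁸ × 3.898 × 10⁻³² = 3.352 × 10⁻¹³ m².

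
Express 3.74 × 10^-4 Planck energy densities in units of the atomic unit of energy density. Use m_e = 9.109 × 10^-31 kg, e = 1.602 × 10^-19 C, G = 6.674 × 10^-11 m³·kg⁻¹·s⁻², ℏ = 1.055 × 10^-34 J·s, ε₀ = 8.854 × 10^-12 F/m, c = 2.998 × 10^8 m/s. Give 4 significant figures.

Planck energy density: u_P = c⁷/(ℏG²) = 4.632 × 10^113 J/m³
atomic unit of energy density: u_au = E_h/a₀³ = m_e⁴e¹⁰/((4πε₀)⁵ℏ⁸) = 2.929 × 10^13 J/m³
3.74 × 10^-4 × 4.632 × 10^113 / 2.929 × 10^13 = 5.915 × 10^96

5.915 × 10^96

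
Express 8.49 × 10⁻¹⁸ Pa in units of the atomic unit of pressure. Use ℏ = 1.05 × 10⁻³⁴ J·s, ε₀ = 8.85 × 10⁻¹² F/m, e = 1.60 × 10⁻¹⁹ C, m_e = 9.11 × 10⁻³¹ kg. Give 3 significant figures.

2.82 × 10⁻³¹

atomic unit of pressure: P_au = E_h/a₀³ = m_e⁴e¹⁰/((4πε₀)⁵ℏ⁸) = 3.01 × 10¹³ Pa.
8.49 × 10⁻¹⁸ / 3.01 × 10¹³ = 2.82 × 10⁻³¹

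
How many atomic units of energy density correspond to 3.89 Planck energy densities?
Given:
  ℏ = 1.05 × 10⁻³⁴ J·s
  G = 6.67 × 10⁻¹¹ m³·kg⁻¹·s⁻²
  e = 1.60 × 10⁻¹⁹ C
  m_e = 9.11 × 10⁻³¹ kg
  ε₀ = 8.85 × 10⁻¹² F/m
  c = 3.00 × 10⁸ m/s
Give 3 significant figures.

Planck energy density: u_P = c⁷/(ℏG²) = 4.68 × 10¹¹³ J/m³
atomic unit of energy density: u_au = E_h/a₀³ = m_e⁴e¹⁰/((4πε₀)⁵ℏ⁸) = 3.01 × 10¹³ J/m³
3.89 × 4.68 × 10¹¹³ / 3.01 × 10¹³ = 6.04 × 10¹⁰⁰

6.04 × 10¹⁰⁰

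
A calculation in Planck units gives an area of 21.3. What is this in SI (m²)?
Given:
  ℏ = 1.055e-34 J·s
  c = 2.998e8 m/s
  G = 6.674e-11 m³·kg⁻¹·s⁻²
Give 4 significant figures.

One Planck area: A_P = ℏG/c³ = 2.613e-70 m².
21.3 × 2.613e-70 m² = 5.566e-69 m²

5.566e-69 m²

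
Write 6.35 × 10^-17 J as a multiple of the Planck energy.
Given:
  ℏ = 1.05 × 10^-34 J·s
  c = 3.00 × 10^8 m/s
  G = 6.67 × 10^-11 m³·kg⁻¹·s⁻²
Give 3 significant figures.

3.25 × 10^-26

Planck energy: E_P = √(ℏc⁵/G) = 1.96 × 10^9 J.
6.35 × 10^-17 / 1.96 × 10^9 = 3.25 × 10^-26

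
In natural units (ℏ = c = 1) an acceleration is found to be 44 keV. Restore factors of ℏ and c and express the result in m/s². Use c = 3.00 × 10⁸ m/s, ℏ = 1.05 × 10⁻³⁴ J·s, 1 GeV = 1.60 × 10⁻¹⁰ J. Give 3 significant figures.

2.01 × 10²⁸ m/s²

Acceleration is [L]/[T]² = c·[E]/ℏ.
1 GeV → c/ℏ × (1 GeV in J) = 4.57 × 10³² m/s².
Convert the energy scale: 44 keV = 4.40 × 10⁻⁵ GeV.
Result: 4.40 × 10⁻⁵ × 4.57 × 10³² = 2.01 × 10²⁸ m/s².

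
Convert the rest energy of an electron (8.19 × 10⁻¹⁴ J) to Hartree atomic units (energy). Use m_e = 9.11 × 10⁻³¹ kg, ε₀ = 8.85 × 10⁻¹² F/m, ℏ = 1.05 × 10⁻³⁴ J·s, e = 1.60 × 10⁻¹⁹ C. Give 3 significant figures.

1.87 × 10⁴

hartree: E_h = m_e e⁴/(4πε₀ℏ)² = 4.38 × 10⁻¹⁸ J.
8.19 × 10⁻¹⁴ / 4.38 × 10⁻¹⁸ = 1.87 × 10⁴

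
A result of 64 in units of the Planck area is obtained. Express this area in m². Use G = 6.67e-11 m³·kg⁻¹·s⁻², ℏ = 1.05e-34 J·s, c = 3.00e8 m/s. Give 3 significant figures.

One Planck area: A_P = ℏG/c³ = 2.59e-70 m².
64 × 2.59e-70 m² = 1.66e-68 m²

1.66e-68 m²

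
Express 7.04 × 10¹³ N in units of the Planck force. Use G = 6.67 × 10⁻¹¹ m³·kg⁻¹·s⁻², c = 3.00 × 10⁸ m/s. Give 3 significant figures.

Planck force: F_P = c⁴/G = 1.21 × 10⁴⁴ N.
7.04 × 10¹³ / 1.21 × 10⁴⁴ = 5.80 × 10⁻³¹

5.80 × 10⁻³¹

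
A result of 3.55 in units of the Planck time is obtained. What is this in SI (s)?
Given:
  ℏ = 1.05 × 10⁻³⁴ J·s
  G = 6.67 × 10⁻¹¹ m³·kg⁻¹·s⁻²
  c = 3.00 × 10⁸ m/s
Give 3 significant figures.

One Planck time: t_P = √(ℏG/c⁵) = 5.37 × 10⁻⁴⁴ s.
3.55 × 5.37 × 10⁻⁴⁴ s = 1.91 × 10⁻⁴³ s

1.91 × 10⁻⁴³ s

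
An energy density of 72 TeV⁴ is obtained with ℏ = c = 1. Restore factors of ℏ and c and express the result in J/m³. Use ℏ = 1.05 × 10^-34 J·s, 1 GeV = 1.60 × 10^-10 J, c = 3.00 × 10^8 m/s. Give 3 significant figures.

1.51 × 10^51 J/m³

[E]/[L]³ = [E]⁴/(ℏc)³; restore (ℏc)⁻³.
1 GeV⁴ → 1/(ℏc)³ × (1 GeV in J)⁴ = 2.10 × 10^37 J/m³.
Convert the energy scale: 72 TeV⁴ = 7.20 × 10^13 GeV⁴.
Result: 7.20 × 10^13 × 2.10 × 10^37 = 1.51 × 10^51 J/m³.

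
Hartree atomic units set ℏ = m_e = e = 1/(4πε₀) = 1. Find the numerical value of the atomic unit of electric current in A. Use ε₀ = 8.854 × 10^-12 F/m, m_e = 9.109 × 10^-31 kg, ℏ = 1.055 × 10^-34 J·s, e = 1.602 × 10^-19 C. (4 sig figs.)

The unique combination of the constants set to 1 with dimensions of current is I_au = e E_h/ℏ = m_e e⁵/((4πε₀)²ℏ³).
E_h = 4.354 × 10^-18 J
e·E_h/ℏ = 6.612 × 10^-3 A

6.612 × 10^-3 A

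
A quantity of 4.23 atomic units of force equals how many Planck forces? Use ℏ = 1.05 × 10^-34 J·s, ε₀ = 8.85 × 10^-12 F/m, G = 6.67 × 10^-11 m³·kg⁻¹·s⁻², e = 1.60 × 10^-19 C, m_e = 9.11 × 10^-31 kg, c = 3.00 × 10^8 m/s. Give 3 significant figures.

atomic unit of force: F_au = E_h/a₀ = m_e²e⁶/((4πε₀)³ℏ⁴) = 8.33 × 10^-8 N
Planck force: F_P = c⁴/G = 1.21 × 10^44 N
4.23 × 8.33 × 10^-8 / 1.21 × 10^44 = 2.90 × 10^-51

2.90 × 10^-51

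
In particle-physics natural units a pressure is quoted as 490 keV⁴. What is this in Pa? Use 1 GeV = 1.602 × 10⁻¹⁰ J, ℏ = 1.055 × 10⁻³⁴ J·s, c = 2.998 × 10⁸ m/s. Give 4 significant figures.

Pressure is [E]/[L]³ = [E]⁴/(ℏc)³.
1 GeV⁴ → 1/(ℏc)³ × (1 GeV in J)⁴ = 2.082 × 10³⁷ Pa.
Convert the energy scale: 490 keV⁴ = 4.90 × 10⁻²² GeV⁴.
Result: 4.90 × 10⁻²² × 2.082 × 10³⁷ = 1.020 × 10¹⁶ Pa.

1.020 × 10¹⁶ Pa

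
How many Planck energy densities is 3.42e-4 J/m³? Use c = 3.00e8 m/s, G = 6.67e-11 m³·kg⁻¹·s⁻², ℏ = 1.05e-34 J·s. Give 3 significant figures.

Planck energy density: u_P = c⁷/(ℏG²) = 4.68e113 J/m³.
3.42e-4 / 4.68e113 = 7.30e-118

7.30e-118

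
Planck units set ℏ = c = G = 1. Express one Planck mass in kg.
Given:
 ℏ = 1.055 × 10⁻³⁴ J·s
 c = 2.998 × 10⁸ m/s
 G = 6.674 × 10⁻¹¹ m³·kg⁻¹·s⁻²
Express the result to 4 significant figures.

From ℏ = c = G = 1 the mass scale is m_P = √(ℏc/G).
  = √(4.739 × 10⁻¹⁶)
  = 2.177 × 10⁻⁸ kg

2.177 × 10⁻⁸ kg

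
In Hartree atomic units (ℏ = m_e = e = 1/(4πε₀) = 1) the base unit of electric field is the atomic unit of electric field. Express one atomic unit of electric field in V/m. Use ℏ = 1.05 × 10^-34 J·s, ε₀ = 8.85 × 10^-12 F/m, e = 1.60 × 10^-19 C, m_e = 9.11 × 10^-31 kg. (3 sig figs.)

5.20 × 10^11 V/m

E_au = E_h/(e a₀) = m_e²e⁵/((4πε₀)³ℏ⁴)
E_h = 4.38 × 10^-18 J
a₀ = 5.26 × 10^-11 m
E_h/(e·a₀) = 5.20 × 10^11 V/m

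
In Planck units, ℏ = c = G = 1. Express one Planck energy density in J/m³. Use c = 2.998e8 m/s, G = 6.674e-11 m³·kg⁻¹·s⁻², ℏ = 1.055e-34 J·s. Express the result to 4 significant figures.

4.632e113 J/m³

Dimensional analysis gives u_P = c⁷/(ℏG²).
  = 2.177e59 / 4.699e-55
  = 4.632e113 J/m³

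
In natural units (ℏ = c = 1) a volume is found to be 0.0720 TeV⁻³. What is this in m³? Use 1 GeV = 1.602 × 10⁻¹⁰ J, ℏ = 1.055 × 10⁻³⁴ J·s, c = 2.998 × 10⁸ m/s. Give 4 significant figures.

Volume is [L]³ = [E]⁻³·(ℏc)³.
1 GeV⁻³ → (ℏc)³ × (1 GeV in J)⁻³ = 7.696 × 10⁻⁴⁸ m³.
Convert the energy scale: 0.0720 TeV⁻³ = 7.20 × 10⁻¹¹ GeV⁻³.
Result: 7.20 × 10⁻¹¹ × 7.696 × 10⁻⁴⁸ = 5.541 × 10⁻⁵⁸ m³.

5.541 × 10⁻⁵⁸ m³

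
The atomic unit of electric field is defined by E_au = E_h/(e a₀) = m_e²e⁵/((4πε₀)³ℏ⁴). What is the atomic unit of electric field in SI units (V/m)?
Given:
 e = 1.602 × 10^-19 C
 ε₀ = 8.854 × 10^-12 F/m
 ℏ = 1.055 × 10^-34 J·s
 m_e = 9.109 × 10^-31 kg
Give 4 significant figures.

E_au = E_h/(e a₀) = m_e²e⁵/((4πε₀)³ℏ⁴)
E_h = 4.354 × 10^-18 J
a₀ = 5.297 × 10^-11 m
E_h/(e·a₀) = 5.131 × 10^11 V/m

5.131 × 10^11 V/m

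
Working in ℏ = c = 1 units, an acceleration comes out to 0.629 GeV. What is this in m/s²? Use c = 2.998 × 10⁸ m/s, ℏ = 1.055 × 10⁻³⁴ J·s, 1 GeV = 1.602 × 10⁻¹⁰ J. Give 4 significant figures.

Acceleration is [L]/[T]² = c·[E]/ℏ.
1 GeV → c/ℏ × (1 GeV in J) = 4.552 × 10³² m/s².
Result: 0.629 × 4.552 × 10³² = 2.863 × 10³² m/s².

2.863 × 10³² m/s²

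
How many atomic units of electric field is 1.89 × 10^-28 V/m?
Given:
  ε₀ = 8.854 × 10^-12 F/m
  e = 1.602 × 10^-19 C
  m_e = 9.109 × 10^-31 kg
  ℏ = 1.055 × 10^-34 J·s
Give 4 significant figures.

atomic unit of electric field: E_au = E_h/(e a₀) = m_e²e⁵/((4πε₀)³ℏ⁴) = 5.131 × 10^11 V/m.
1.89 × 10^-28 / 5.131 × 10^11 = 3.684 × 10^-40

3.684 × 10^-40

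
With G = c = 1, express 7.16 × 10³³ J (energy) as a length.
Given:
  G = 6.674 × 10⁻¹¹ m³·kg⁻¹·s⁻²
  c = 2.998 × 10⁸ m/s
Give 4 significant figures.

Energy → length via G/c⁴.
7.16 × 10³³ J × (G/c⁴) = 5.915 × 10⁻¹¹ m

5.915 × 10⁻¹¹ m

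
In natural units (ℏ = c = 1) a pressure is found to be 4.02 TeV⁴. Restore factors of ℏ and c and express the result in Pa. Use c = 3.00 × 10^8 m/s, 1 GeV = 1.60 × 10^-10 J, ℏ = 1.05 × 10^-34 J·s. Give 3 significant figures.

8.43 × 10^49 Pa

Pressure is [E]/[L]³ = [E]⁴/(ℏc)³.
1 GeV⁴ → 1/(ℏc)³ × (1 GeV in J)⁴ = 2.10 × 10^37 Pa.
Convert the energy scale: 4.02 TeV⁴ = 4.02 × 10^12 GeV⁴.
Result: 4.02 × 10^12 × 2.10 × 10^37 = 8.43 × 10^49 Pa.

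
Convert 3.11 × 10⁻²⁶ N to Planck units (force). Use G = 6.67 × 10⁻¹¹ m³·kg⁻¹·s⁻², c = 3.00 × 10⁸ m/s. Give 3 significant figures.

2.56 × 10⁻⁷⁰

Planck force: F_P = c⁴/G = 1.21 × 10⁴⁴ N.
3.11 × 10⁻²⁶ / 1.21 × 10⁴⁴ = 2.56 × 10⁻⁷⁰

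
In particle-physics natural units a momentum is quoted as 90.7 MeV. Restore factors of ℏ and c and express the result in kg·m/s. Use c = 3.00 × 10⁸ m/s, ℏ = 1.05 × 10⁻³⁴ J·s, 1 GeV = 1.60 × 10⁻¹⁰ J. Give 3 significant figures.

Momentum is [E]/c; divide by c.
1 GeV → 1/c × (1 GeV in J) = 5.33 × 10⁻¹⁹ kg·m/s.
Convert the energy scale: 90.7 MeV = 0.0907 GeV.
Result: 0.0907 × 5.33 × 10⁻¹⁹ = 4.84 × 10⁻²⁰ kg·m/s.

4.84 × 10⁻²⁰ kg·m/s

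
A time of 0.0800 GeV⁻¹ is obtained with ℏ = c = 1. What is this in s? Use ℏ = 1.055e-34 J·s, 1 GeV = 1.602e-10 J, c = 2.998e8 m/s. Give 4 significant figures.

5.268e-26 s

A time is [E]⁻¹ in ℏ=c=1; restore one factor of ℏ.
1 GeV⁻¹ → ℏ × (1 GeV in J)⁻¹ = 6.586e-25 s.
Result: 0.0800 × 6.586e-25 = 5.268e-26 s.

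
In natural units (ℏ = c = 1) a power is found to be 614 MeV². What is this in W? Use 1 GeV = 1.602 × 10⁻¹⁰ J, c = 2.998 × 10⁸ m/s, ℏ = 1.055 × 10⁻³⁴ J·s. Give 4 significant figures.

Power is [E]/[T] = [E]²/ℏ.
1 GeV² → 1/ℏ × (1 GeV in J)² = 2.433 × 10¹⁴ W.
Convert the energy scale: 614 MeV² = 6.14 × 10⁻⁴ GeV².
Result: 6.14 × 10⁻⁴ × 2.433 × 10¹⁴ = 1.494 × 10¹¹ W.

1.494 × 10¹¹ W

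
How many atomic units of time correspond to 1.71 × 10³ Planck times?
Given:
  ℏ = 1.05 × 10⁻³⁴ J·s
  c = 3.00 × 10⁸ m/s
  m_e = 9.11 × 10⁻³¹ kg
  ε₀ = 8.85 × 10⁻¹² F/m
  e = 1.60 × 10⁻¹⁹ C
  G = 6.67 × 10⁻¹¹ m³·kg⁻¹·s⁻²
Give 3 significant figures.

Planck time: t_P = √(ℏG/c⁵) = 5.37 × 10⁻⁴⁴ s
atomic unit of time: τ_au = (4πε₀)²ℏ³/(m_e e⁴) = 2.40 × 10⁻¹⁷ s
1.71 × 10³ × 5.37 × 10⁻⁴⁴ / 2.40 × 10⁻¹⁷ = 3.83 × 10⁻²⁴

3.83 × 10⁻²⁴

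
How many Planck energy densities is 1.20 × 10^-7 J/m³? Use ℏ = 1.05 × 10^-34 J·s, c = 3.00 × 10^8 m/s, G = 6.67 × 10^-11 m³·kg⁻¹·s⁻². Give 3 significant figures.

Planck energy density: u_P = c⁷/(ℏG²) = 4.68 × 10^113 J/m³.
1.20 × 10^-7 / 4.68 × 10^113 = 2.56 × 10^-121

2.56 × 10^-121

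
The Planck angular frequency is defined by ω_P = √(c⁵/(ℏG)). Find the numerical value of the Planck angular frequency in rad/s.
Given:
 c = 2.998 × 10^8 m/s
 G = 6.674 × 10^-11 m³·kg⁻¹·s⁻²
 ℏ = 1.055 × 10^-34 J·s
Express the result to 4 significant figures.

ω_P = √(c⁵/(ℏG))
  = √(3.440 × 10^86)
  = 1.855 × 10^43 rad/s

1.855 × 10^43 rad/s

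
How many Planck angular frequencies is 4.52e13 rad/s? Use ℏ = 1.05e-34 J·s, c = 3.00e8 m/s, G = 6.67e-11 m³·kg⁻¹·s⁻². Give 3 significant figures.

2.43e-30

Planck angular frequency: ω_P = √(c⁵/(ℏG)) = 1.86e43 rad/s.
4.52e13 / 1.86e43 = 2.43e-30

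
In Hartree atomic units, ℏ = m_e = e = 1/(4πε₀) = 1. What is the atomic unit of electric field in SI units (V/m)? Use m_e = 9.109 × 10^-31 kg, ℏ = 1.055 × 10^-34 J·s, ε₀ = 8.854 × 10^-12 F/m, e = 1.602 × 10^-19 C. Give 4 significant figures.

The unique combination of the constants set to 1 with dimensions of electric field is E_au = E_h/(e a₀) = m_e²e⁵/((4πε₀)³ℏ⁴).
E_h = 4.354 × 10^-18 J
a₀ = 5.297 × 10^-11 m
E_h/(e·a₀) = 5.131 × 10^11 V/m

5.131 × 10^11 V/m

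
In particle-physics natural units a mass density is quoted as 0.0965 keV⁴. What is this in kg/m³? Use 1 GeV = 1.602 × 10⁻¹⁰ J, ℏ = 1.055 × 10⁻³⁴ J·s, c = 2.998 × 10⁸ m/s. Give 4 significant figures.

2.235 × 10⁻⁵ kg/m³

Mass density is [E]/(c²[L]³) = [E]⁴/(ℏ³c⁵).
1 GeV⁴ → 1/(ℏ³c⁵) × (1 GeV in J)⁴ = 2.316 × 10²⁰ kg/m³.
Convert the energy scale: 0.0965 keV⁴ = 9.65 × 10⁻²⁶ GeV⁴.
Result: 9.65 × 10⁻²⁶ × 2.316 × 10²⁰ = 2.235 × 10⁻⁵ kg/m³.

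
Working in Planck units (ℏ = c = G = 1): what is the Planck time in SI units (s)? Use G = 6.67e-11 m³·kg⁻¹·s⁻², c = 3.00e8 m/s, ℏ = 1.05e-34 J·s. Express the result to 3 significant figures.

From ℏ = c = G = 1 the time scale is t_P = √(ℏG/c⁵).
  = √(2.88e-87)
  = 5.37e-44 s

5.37e-44 s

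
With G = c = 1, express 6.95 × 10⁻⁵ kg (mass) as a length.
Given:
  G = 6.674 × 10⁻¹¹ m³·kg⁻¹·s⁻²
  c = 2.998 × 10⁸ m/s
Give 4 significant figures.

5.161 × 10⁻³² m

In G = c = 1 units mass has dimensions of length; the conversion factor is G/c².
6.95 × 10⁻⁵ kg × (G/c²) = 5.161 × 10⁻³² m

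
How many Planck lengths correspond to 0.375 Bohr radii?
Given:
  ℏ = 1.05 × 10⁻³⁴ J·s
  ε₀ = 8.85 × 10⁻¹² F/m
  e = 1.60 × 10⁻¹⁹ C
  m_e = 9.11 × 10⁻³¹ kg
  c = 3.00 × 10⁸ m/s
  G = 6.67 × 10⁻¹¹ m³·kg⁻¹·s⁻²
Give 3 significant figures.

Bohr radius: a₀ = 4πε₀ℏ²/(m_e e²) = 5.26 × 10⁻¹¹ m
Planck length: ℓ_P = √(ℏG/c³) = 1.61 × 10⁻³⁵ m
0.375 × 5.26 × 10⁻¹¹ / 1.61 × 10⁻³⁵ = 1.22 × 10²⁴

1.22 × 10²⁴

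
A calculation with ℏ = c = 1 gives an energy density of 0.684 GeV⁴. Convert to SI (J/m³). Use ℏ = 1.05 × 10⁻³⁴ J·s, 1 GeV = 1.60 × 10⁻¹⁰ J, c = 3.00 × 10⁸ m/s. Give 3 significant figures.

1.43 × 10³⁷ J/m³

[E]/[L]³ = [E]⁴/(ℏc)³; restore (ℏc)⁻³.
1 GeV⁴ → 1/(ℏc)³ × (1 GeV in J)⁴ = 2.10 × 10³⁷ J/m³.
Result: 0.684 × 2.10 × 10³⁷ = 1.43 × 10³⁷ J/m³.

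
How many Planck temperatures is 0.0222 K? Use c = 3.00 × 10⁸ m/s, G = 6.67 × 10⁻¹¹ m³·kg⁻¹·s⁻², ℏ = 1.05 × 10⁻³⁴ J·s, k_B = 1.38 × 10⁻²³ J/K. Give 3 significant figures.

1.57 × 10⁻³⁴

Planck temperature: T_P = √(ℏc⁵/G) / k_B = 1.42 × 10³² K.
0.0222 / 1.42 × 10³² = 1.57 × 10⁻³⁴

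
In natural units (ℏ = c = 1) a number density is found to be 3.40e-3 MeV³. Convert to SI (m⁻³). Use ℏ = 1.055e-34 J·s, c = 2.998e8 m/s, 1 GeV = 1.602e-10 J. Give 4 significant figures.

4.418e35 m⁻³

Number density is [L]⁻³ = [E]³/(ℏc)³.
1 GeV³ → 1/(ℏc)³ × (1 GeV in J)³ = 1.299e47 m⁻³.
Convert the energy scale: 3.40e-3 MeV³ = 3.40e-12 GeV³.
Result: 3.40e-12 × 1.299e47 = 4.418e35 m⁻³.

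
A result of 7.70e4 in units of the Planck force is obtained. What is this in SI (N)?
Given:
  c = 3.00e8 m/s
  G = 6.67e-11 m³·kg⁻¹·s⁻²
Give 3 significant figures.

9.35e48 N

One Planck force: F_P = c⁴/G = 1.21e44 N.
7.70e4 × 1.21e44 N = 9.35e48 N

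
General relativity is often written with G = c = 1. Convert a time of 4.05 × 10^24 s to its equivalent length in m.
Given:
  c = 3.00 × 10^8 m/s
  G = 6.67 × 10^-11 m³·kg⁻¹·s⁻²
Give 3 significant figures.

1.22 × 10^33 m

Time → length via c.
4.05 × 10^24 s × (c) = 1.22 × 10^33 m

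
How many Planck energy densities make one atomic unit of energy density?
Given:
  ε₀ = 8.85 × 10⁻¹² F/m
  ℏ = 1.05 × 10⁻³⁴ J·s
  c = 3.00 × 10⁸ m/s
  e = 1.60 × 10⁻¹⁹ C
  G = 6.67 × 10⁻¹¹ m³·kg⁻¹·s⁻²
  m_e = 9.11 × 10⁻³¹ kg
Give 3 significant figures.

6.44 × 10⁻¹⁰¹

atomic unit of energy density: u_au = E_h/a₀³ = m_e⁴e¹⁰/((4πε₀)⁵ℏ⁸) = 3.01 × 10¹³ J/m³
Planck energy density: u_P = c⁷/(ℏG²) = 4.68 × 10¹¹³ J/m³
ratio = 3.01 × 10¹³ / 4.68 × 10¹¹³ = 6.44 × 10⁻¹⁰¹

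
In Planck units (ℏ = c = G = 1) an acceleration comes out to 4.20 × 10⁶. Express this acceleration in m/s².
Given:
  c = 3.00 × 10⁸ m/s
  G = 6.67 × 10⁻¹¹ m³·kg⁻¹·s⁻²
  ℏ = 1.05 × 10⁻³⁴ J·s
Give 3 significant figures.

2.35 × 10⁵⁸ m/s²

One Planck acceleration: a_P = √(c⁷/(ℏG)) = 5.59 × 10⁵¹ m/s².
4.20 × 10⁶ × 5.59 × 10⁵¹ m/s² = 2.35 × 10⁵⁸ m/s²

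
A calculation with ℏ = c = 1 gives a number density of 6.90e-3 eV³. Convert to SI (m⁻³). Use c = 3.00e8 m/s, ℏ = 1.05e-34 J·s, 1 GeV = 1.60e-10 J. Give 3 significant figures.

9.04e17 m⁻³

Number density is [L]⁻³ = [E]³/(ℏc)³.
1 GeV³ → 1/(ℏc)³ × (1 GeV in J)³ = 1.31e47 m⁻³.
Convert the energy scale: 6.90e-3 eV³ = 6.90e-30 GeV³.
Result: 6.90e-30 × 1.31e47 = 9.04e17 m⁻³.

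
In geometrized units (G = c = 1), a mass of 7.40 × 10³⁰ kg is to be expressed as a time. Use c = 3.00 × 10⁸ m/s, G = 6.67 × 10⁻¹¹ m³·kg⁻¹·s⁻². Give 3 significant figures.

1.83 × 10⁻⁵ s

Mass → time via G/c³.
7.40 × 10³⁰ kg × (G/c³) = 1.83 × 10⁻⁵ s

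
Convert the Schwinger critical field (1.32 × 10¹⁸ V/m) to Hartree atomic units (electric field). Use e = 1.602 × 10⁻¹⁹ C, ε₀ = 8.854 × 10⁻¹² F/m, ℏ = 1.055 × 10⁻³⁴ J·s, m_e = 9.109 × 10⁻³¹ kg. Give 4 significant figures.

atomic unit of electric field: E_au = E_h/(e a₀) = m_e²e⁵/((4πε₀)³ℏ⁴) = 5.131 × 10¹¹ V/m.
1.32 × 10¹⁸ / 5.131 × 10¹¹ = 2.573 × 10⁶

2.573 × 10⁶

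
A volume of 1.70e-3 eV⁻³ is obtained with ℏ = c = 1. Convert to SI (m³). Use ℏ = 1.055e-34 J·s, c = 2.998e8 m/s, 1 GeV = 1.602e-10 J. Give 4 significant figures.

Volume is [L]³ = [E]⁻³·(ℏc)³.
1 GeV⁻³ → (ℏc)³ × (1 GeV in J)⁻³ = 7.696e-48 m³.
Convert the energy scale: 1.70e-3 eV⁻³ = 1.70e24 GeV⁻³.
Result: 1.70e24 × 7.696e-48 = 1.308e-23 m³.

1.308e-23 m³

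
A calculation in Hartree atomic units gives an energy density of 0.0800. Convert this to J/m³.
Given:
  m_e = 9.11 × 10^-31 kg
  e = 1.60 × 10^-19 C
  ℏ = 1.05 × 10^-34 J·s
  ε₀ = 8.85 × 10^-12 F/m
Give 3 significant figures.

One atomic unit of energy density: u_au = E_h/a₀³ = m_e⁴e¹⁰/((4πε₀)⁵ℏ⁸) = 3.01 × 10^13 J/m³.
0.0800 × 3.01 × 10^13 J/m³ = 2.41 × 10^12 J/m³

2.41 × 10^12 J/m³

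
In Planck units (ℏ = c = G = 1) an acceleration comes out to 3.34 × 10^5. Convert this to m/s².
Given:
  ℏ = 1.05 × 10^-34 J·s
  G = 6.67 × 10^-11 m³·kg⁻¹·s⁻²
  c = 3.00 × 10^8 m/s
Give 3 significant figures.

1.87 × 10^57 m/s²

One Planck acceleration: a_P = √(c⁷/(ℏG)) = 5.59 × 10^51 m/s².
3.34 × 10^5 × 5.59 × 10^51 m/s² = 1.87 × 10^57 m/s²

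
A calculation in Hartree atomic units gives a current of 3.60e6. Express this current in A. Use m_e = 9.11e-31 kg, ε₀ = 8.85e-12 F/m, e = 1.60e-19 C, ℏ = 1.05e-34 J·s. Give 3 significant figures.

2.40e4 A

One atomic unit of electric current: I_au = e E_h/ℏ = m_e e⁵/((4πε₀)²ℏ³) = 6.67e-3 A.
3.60e6 × 6.67e-3 A = 2.40e4 A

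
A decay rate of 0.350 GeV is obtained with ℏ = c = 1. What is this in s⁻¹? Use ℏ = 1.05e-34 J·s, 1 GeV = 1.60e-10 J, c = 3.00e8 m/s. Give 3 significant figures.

A rate is [E]/ℏ; divide by ℏ.
1 GeV → 1/ℏ × (1 GeV in J) = 1.52e24 s⁻¹.
Result: 0.350 × 1.52e24 = 5.33e23 s⁻¹.

5.33e23 s⁻¹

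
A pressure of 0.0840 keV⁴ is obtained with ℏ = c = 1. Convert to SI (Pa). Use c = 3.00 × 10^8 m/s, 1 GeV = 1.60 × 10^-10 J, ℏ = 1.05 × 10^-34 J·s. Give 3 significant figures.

Pressure is [E]/[L]³ = [E]⁴/(ℏc)³.
1 GeV⁴ → 1/(ℏc)³ × (1 GeV in J)⁴ = 2.10 × 10^37 Pa.
Convert the energy scale: 0.0840 keV⁴ = 8.40 × 10^-26 GeV⁴.
Result: 8.40 × 10^-26 × 2.10 × 10^37 = 1.76 × 10^12 Pa.

1.76 × 10^12 Pa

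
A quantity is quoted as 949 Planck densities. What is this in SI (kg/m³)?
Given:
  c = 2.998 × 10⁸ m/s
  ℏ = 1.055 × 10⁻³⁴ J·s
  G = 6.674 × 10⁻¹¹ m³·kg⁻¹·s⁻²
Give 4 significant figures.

4.891 × 10⁹⁹ kg/m³

One Planck density: ρ_P = c⁵/(ℏG²) = 5.154 × 10⁹⁶ kg/m³.
949 × 5.154 × 10⁹⁶ kg/m³ = 4.891 × 10⁹⁹ kg/m³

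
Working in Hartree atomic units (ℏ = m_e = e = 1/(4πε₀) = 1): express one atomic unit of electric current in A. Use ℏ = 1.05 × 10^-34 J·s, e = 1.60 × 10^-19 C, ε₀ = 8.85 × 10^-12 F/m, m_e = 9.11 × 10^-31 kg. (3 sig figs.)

6.67 × 10^-3 A

The unique combination of the constants set to 1 with dimensions of current is I_au = e E_h/ℏ = m_e e⁵/((4πε₀)²ℏ³).
E_h = 4.38 × 10^-18 J
e·E_h/ℏ = 6.67 × 10^-3 A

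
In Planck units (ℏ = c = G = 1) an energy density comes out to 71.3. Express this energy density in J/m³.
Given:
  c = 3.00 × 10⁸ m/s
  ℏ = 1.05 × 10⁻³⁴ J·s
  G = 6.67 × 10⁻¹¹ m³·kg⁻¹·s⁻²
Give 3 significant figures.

One Planck energy density: u_P = c⁷/(ℏG²) = 4.68 × 10¹¹³ J/m³.
71.3 × 4.68 × 10¹¹³ J/m³ = 3.34 × 10¹¹⁵ J/m³

3.34 × 10¹¹⁵ J/m³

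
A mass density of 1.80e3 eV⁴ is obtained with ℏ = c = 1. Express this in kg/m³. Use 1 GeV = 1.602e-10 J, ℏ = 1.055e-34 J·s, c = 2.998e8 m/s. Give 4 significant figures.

4.169e-13 kg/m³

Mass density is [E]/(c²[L]³) = [E]⁴/(ℏ³c⁵).
1 GeV⁴ → 1/(ℏ³c⁵) × (1 GeV in J)⁴ = 2.316e20 kg/m³.
Convert the energy scale: 1.80e3 eV⁴ = 1.80e-33 GeV⁴.
Result: 1.80e-33 × 2.316e20 = 4.169e-13 kg/m³.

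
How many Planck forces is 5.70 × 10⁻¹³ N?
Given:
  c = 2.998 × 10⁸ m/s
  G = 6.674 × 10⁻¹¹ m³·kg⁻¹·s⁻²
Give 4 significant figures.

4.709 × 10⁻⁵⁷

Planck force: F_P = c⁴/G = 1.210 × 10⁴⁴ N.
5.70 × 10⁻¹³ / 1.210 × 10⁴⁴ = 4.709 × 10⁻⁵⁷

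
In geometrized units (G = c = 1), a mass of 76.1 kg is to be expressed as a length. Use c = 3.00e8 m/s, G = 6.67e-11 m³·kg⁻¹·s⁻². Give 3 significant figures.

5.64e-26 m

In G = c = 1 units mass has dimensions of length; the conversion factor is G/c².
76.1 kg × (G/c²) = 5.64e-26 m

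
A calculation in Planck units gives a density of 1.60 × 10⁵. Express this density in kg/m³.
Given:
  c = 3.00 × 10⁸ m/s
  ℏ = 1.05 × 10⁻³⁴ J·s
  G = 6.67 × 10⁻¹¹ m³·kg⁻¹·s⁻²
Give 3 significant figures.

One Planck density: ρ_P = c⁵/(ℏG²) = 5.20 × 10⁹⁶ kg/m³.
1.60 × 10⁵ × 5.20 × 10⁹⁶ kg/m³ = 8.32 × 10¹⁰¹ kg/m³

8.32 × 10¹⁰¹ kg/m³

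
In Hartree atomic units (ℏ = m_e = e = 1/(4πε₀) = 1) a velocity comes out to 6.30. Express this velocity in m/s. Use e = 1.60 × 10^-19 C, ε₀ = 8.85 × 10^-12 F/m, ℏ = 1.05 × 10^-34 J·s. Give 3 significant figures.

One atomic unit of velocity: v_au = e²/(4πε₀ℏ) = 2.19 × 10^6 m/s.
6.30 × 2.19 × 10^6 m/s = 1.38 × 10^7 m/s

1.38 × 10^7 m/s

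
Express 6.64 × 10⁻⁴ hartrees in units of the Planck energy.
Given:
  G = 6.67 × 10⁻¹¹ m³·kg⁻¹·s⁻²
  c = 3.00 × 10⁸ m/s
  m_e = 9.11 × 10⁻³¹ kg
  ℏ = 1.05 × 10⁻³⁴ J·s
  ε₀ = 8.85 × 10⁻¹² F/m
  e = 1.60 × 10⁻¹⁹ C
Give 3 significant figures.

hartree: E_h = m_e e⁴/(4πε₀ℏ)² = 4.38 × 10⁻¹⁸ J
Planck energy: E_P = √(ℏc⁵/G) = 1.96 × 10⁹ J
6.64 × 10⁻⁴ × 4.38 × 10⁻¹⁸ / 1.96 × 10⁹ = 1.49 × 10⁻³⁰

1.49 × 10⁻³⁰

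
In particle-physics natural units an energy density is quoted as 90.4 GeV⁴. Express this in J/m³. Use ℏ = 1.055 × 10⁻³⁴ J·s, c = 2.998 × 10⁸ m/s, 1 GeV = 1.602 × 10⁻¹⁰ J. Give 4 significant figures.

1.882 × 10³⁹ J/m³

[E]/[L]³ = [E]⁴/(ℏc)³; restore (ℏc)⁻³.
1 GeV⁴ → 1/(ℏc)³ × (1 GeV in J)⁴ = 2.082 × 10³⁷ J/m³.
Result: 90.4 × 2.082 × 10³⁷ = 1.882 × 10³⁹ J/m³.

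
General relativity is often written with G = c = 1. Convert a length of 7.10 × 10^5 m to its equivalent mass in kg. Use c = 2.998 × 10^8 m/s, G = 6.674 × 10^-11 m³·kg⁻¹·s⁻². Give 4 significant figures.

9.562 × 10^32 kg

Length → mass via c²/G.
7.10 × 10^5 m × (c²/G) = 9.562 × 10^32 kg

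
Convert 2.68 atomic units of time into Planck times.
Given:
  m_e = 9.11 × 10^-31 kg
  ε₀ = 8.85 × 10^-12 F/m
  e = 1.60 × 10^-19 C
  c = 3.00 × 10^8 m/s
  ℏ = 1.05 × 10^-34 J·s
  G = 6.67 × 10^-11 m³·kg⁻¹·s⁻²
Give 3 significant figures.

1.20 × 10^27

atomic unit of time: τ_au = (4πε₀)²ℏ³/(m_e e⁴) = 2.40 × 10^-17 s
Planck time: t_P = √(ℏG/c⁵) = 5.37 × 10^-44 s
2.68 × 2.40 × 10^-17 / 5.37 × 10^-44 = 1.20 × 10^27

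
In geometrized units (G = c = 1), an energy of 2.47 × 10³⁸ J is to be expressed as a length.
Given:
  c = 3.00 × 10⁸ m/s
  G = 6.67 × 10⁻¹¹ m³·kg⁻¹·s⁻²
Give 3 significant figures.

Energy → length via G/c⁴.
2.47 × 10³⁸ J × (G/c⁴) = 2.03 × 10⁻⁶ m

2.03 × 10⁻⁶ m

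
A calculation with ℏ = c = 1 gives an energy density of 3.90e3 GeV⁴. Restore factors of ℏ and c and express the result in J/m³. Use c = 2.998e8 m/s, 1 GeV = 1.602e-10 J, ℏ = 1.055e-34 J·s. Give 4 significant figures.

[E]/[L]³ = [E]⁴/(ℏc)³; restore (ℏc)⁻³.
1 GeV⁴ → 1/(ℏc)³ × (1 GeV in J)⁴ = 2.082e37 J/m³.
Result: 3.90e3 × 2.082e37 = 8.118e40 J/m³.

8.118e40 J/m³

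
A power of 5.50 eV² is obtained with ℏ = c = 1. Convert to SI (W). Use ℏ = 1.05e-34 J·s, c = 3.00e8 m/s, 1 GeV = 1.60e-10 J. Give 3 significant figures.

Power is [E]/[T] = [E]²/ℏ.
1 GeV² → 1/ℏ × (1 GeV in J)² = 2.44e14 W.
Convert the energy scale: 5.50 eV² = 5.50e-18 GeV².
Result: 5.50e-18 × 2.44e14 = 1.34e-3 W.

1.34e-3 W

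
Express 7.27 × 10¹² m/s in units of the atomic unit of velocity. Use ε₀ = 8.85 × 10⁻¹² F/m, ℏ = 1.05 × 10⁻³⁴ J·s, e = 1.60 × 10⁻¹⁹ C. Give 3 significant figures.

3.32 × 10⁶

atomic unit of velocity: v_au = e²/(4πε₀ℏ) = 2.19 × 10⁶ m/s.
7.27 × 10¹² / 2.19 × 10⁶ = 3.32 × 10⁶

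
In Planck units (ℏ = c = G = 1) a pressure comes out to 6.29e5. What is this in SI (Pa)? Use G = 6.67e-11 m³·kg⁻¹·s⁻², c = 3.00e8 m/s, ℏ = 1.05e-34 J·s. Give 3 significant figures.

2.94e119 Pa

One Planck pressure: p_P = c⁷/(ℏG²) = 4.68e113 Pa.
6.29e5 × 4.68e113 Pa = 2.94e119 Pa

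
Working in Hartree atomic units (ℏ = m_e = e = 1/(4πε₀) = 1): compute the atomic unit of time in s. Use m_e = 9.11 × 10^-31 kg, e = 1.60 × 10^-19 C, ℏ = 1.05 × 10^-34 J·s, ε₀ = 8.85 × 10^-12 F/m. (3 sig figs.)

2.40 × 10^-17 s

Dimensional analysis gives τ_au = (4πε₀)²ℏ³/(m_e e⁴).
E_h = 4.38 × 10^-18 J
ℏ/E_h = 2.40 × 10^-17 s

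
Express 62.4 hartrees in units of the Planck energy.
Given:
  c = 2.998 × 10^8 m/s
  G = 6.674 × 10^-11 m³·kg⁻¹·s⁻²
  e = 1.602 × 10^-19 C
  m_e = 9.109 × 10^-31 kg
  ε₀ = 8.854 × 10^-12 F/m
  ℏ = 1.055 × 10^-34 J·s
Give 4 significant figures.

hartree: E_h = m_e e⁴/(4πε₀ℏ)² = 4.354 × 10^-18 J
Planck energy: E_P = √(ℏc⁵/G) = 1.957 × 10^9 J
62.4 × 4.354 × 10^-18 / 1.957 × 10^9 = 1.389 × 10^-25

1.389 × 10^-25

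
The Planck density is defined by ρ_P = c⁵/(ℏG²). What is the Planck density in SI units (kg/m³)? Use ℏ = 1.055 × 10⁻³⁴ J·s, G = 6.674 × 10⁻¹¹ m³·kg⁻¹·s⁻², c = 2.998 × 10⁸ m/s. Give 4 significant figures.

5.154 × 10⁹⁶ kg/m³

ρ_P = c⁵/(ℏG²)
  = 2.422 × 10⁴² / 4.699 × 10⁻⁵⁵
  = 5.154 × 10⁹⁶ kg/m³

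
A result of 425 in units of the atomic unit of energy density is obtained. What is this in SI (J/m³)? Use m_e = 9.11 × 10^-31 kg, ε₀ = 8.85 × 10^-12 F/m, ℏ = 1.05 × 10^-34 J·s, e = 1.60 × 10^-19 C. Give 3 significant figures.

1.28 × 10^16 J/m³

One atomic unit of energy density: u_au = E_h/a₀³ = m_e⁴e¹⁰/((4πε₀)⁵ℏ⁸) = 3.01 × 10^13 J/m³.
425 × 3.01 × 10^13 J/m³ = 1.28 × 10^16 J/m³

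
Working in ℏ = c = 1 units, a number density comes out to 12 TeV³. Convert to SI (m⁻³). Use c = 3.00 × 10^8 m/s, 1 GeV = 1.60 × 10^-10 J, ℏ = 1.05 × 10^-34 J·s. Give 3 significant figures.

Number density is [L]⁻³ = [E]³/(ℏc)³.
1 GeV³ → 1/(ℏc)³ × (1 GeV in J)³ = 1.31 × 10^47 m⁻³.
Convert the energy scale: 12 TeV³ = 1.20 × 10^10 GeV³.
Result: 1.20 × 10^10 × 1.31 × 10^47 = 1.57 × 10^57 m⁻³.

1.57 × 10^57 m⁻³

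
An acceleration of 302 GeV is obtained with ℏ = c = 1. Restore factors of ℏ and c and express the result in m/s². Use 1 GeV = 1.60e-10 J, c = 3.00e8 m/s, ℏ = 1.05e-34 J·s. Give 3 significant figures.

1.38e35 m/s²

Acceleration is [L]/[T]² = c·[E]/ℏ.
1 GeV → c/ℏ × (1 GeV in J) = 4.57e32 m/s².
Result: 302 × 4.57e32 = 1.38e35 m/s².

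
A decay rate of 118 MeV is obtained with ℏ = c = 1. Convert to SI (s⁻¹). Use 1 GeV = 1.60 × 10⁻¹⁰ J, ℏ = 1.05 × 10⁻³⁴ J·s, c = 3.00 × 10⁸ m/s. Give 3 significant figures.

A rate is [E]/ℏ; divide by ℏ.
1 GeV → 1/ℏ × (1 GeV in J) = 1.52 × 10²⁴ s⁻¹.
Convert the energy scale: 118 MeV = 0.118 GeV.
Result: 0.118 × 1.52 × 10²⁴ = 1.80 × 10²³ s⁻¹.

1.80 × 10²³ s⁻¹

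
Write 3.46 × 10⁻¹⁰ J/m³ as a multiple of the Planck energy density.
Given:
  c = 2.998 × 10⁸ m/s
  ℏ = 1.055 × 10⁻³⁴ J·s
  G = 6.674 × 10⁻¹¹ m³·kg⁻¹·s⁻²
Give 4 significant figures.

7.469 × 10⁻¹²⁴

Planck energy density: u_P = c⁷/(ℏG²) = 4.632 × 10¹¹³ J/m³.
3.46 × 10⁻¹⁰ / 4.632 × 10¹¹³ = 7.469 × 10⁻¹²⁴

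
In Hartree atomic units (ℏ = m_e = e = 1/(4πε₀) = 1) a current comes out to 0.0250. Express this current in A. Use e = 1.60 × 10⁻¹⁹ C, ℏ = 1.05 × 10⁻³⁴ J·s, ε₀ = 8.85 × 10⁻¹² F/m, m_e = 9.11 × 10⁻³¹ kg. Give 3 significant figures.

1.67 × 10⁻⁴ A

One atomic unit of electric current: I_au = e E_h/ℏ = m_e e⁵/((4πε₀)²ℏ³) = 6.67 × 10⁻³ A.
0.0250 × 6.67 × 10⁻³ A = 1.67 × 10⁻⁴ A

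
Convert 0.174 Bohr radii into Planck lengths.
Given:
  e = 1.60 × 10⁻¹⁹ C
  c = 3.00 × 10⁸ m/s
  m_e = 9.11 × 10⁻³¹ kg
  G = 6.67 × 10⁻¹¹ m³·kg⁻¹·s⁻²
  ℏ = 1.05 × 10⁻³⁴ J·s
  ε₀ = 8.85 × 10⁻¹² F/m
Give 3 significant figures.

Bohr radius: a₀ = 4πε₀ℏ²/(m_e e²) = 5.26 × 10⁻¹¹ m
Planck length: ℓ_P = √(ℏG/c³) = 1.61 × 10⁻³⁵ m
0.174 × 5.26 × 10⁻¹¹ / 1.61 × 10⁻³⁵ = 5.68 × 10²³

5.68 × 10²³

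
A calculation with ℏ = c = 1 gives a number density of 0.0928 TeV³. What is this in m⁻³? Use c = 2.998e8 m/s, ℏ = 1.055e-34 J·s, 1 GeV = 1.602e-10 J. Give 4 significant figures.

1.206e55 m⁻³

Number density is [L]⁻³ = [E]³/(ℏc)³.
1 GeV³ → 1/(ℏc)³ × (1 GeV in J)³ = 1.299e47 m⁻³.
Convert the energy scale: 0.0928 TeV³ = 9.28e7 GeV³.
Result: 9.28e7 × 1.299e47 = 1.206e55 m⁻³.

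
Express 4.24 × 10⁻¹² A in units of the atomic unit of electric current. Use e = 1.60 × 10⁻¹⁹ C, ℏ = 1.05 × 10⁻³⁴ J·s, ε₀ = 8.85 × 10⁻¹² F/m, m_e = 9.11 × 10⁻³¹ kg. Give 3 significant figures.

atomic unit of electric current: I_au = e E_h/ℏ = m_e e⁵/((4πε₀)²ℏ³) = 6.67 × 10⁻³ A.
4.24 × 10⁻¹² / 6.67 × 10⁻³ = 6.36 × 10⁻¹⁰

6.36 × 10⁻¹⁰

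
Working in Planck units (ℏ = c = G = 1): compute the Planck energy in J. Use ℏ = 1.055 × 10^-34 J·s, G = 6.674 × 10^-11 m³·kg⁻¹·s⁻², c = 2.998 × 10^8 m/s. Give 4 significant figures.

From ℏ = c = G = 1 the energy scale is E_P = √(ℏc⁵/G).
  = √(3.828 × 10^18)
  = 1.957 × 10^9 J

1.957 × 10^9 J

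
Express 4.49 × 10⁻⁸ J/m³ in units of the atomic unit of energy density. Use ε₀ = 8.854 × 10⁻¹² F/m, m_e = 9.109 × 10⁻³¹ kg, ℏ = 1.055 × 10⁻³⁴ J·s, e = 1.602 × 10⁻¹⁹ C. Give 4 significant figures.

atomic unit of energy density: u_au = E_h/a₀³ = m_e⁴e¹⁰/((4πε₀)⁵ℏ⁸) = 2.929 × 10¹³ J/m³.
4.49 × 10⁻⁸ / 2.929 × 10¹³ = 1.533 × 10⁻²¹

1.533 × 10⁻²¹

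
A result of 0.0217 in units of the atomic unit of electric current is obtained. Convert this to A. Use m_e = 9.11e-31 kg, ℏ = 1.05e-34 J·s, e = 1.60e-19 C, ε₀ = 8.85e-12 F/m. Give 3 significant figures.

One atomic unit of electric current: I_au = e E_h/ℏ = m_e e⁵/((4πε₀)²ℏ³) = 6.67e-3 A.
0.0217 × 6.67e-3 A = 1.45e-4 A

1.45e-4 A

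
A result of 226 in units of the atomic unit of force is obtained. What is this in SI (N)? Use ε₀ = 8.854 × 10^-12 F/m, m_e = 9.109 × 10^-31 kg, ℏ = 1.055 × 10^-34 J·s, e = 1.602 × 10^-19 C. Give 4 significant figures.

1.858 × 10^-5 N

One atomic unit of force: F_au = E_h/a₀ = m_e²e⁶/((4πε₀)³ℏ⁴) = 8.220 × 10^-8 N.
226 × 8.220 × 10^-8 N = 1.858 × 10^-5 N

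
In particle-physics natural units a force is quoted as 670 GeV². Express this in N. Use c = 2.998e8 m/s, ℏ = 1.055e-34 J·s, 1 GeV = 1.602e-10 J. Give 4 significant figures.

Force is [E]/[L] = [E]²/(ℏc); restore (ℏc)⁻¹.
1 GeV² → 1/(ℏc) × (1 GeV in J)² = 8.114e5 N.
Result: 670 × 8.114e5 = 5.436e8 N.

5.436e8 N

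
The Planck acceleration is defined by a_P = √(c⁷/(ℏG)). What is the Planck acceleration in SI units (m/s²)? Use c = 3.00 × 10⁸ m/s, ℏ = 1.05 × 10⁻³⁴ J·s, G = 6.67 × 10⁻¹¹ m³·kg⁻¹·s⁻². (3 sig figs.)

5.59 × 10⁵¹ m/s²

a_P = √(c⁷/(ℏG))
  = √(3.12 × 10¹⁰³)
  = 5.59 × 10⁵¹ m/s²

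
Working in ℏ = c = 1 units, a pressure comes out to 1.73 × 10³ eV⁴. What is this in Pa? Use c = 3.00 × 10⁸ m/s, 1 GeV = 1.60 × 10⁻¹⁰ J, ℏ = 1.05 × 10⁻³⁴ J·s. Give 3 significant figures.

Pressure is [E]/[L]³ = [E]⁴/(ℏc)³.
1 GeV⁴ → 1/(ℏc)³ × (1 GeV in J)⁴ = 2.10 × 10³⁷ Pa.
Convert the energy scale: 1.73 × 10³ eV⁴ = 1.73 × 10⁻³³ GeV⁴.
Result: 1.73 × 10⁻³³ × 2.10 × 10³⁷ = 3.63 × 10⁴ Pa.

3.63 × 10⁴ Pa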